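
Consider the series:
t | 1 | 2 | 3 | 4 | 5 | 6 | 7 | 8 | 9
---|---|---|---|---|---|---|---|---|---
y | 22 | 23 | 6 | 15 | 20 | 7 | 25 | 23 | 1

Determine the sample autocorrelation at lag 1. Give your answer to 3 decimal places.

Mean ȳ = (22 + 23 + 6 + 15 + 20 + 7 + 25 + 23 + 1)/9 = 15.7778
Numerator Σ_{t=1}^{8}(y_t−ȳ)(y_{t+1}−ȳ) = -179.4938
Denominator Σ(y_t−ȳ)² = 637.5556
r_1 = -179.4938 / 637.5556 = -0.282

-0.282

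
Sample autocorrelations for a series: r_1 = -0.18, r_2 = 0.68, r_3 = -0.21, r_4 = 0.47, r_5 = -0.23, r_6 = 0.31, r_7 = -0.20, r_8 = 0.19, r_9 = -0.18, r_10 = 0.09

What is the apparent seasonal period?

The largest autocorrelation is r_2 = 0.68, with weaker echoes at lags 4 (0.47), 6 (0.31) and 8 (0.19); the remaining lags stay at or below 0.09.
The dominant spike at lag 2 indicates a seasonal period of 2.

2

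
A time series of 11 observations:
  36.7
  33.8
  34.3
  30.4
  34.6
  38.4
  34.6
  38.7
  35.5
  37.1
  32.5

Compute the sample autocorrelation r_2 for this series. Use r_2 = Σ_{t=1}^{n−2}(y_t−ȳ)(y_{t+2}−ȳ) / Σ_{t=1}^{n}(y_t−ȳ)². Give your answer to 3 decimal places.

0.125

Mean ȳ = (36.7 + 33.8 + 34.3 + 30.4 + 34.6 + 38.4 + 34.6 + 38.7 + 35.5 + 37.1 + 32.5)/11 = 35.1455
Numerator Σ_{t=1}^{9}(y_t−ȳ)(y_{t+2}−ȳ) = 7.7695
Denominator Σ(y_t−ȳ)² = 62.2273
r_2 = 7.7695 / 62.2273 = 0.125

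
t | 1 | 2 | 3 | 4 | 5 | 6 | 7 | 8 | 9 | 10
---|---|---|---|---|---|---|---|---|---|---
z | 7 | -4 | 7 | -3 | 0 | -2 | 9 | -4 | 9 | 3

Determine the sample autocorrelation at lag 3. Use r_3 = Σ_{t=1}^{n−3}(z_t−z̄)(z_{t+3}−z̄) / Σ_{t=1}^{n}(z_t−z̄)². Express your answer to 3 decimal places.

-0.287

Mean z̄ = (7 − 4 + 7 − 3 + 0 − 2 + 9 − 4 + 9 + 3)/10 = 2.2000
Numerator Σ_{t=1}^{7}(z_t−z̄)(z_{t+3}−z̄) = -76.3200
Denominator Σ(z_t−z̄)² = 265.6000
r_3 = -76.3200 / 265.6000 = -0.287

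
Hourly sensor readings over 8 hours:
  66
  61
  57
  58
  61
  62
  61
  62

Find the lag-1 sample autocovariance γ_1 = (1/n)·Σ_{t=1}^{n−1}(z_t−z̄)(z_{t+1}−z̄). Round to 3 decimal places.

Mean z̄ = (66 + 61 + 57 + 58 + 61 + 62 + 61 + 62)/8 = 61.0000
Deviations: 5.0000, 0.0000, -4.0000, -3.0000, 0.0000, 1.0000, 0.0000, 1.0000
Σ_{t=1}^{7}(z_t−z̄)(z_{t+1}−z̄) = 12.0000
γ_1 = 12.0000 / 8 = 1.500

1.500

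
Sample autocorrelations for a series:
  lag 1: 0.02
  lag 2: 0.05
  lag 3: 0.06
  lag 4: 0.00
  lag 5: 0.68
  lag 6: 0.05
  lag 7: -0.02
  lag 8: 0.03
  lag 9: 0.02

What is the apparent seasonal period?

The largest autocorrelation is r_5 = 0.68; the remaining lags stay at or below 0.06.
The dominant spike at lag 5 indicates a seasonal period of 5.

5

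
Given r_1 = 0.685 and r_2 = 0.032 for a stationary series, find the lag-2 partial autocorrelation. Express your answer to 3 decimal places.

-0.824

φ_{22} = (r_2 − r_1²) / (1 − r_1²)
r_1² = (0.685)² = 0.469225
Numerator = 0.032 − 0.4692 = -0.4372; denominator = 1 − 0.4692 = 0.5308
φ_{22} = -0.4372 / 0.5308 = -0.824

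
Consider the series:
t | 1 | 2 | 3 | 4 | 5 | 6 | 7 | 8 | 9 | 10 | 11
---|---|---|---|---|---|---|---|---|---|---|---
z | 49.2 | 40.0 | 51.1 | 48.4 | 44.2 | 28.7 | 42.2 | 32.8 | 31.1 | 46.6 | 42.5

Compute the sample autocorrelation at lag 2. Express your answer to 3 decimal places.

Mean z̄ = (49.2 + 40.0 + 51.1 + 48.4 + 44.2 + 28.7 + 42.2 + 32.8 + 31.1 + 46.6 + 42.5)/11 = 41.5273
Numerator Σ_{t=1}^{9}(z_t−z̄)(z_{t+2}−z̄) = 52.6958
Denominator Σ(z_t−z̄)² = 583.7818
r_2 = 52.6958 / 583.7818 = 0.090

0.090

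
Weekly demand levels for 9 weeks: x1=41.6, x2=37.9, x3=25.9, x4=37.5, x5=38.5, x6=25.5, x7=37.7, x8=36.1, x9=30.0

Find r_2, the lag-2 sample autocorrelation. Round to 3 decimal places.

-0.466

Mean x̄ = (41.6 + 37.9 + 25.9 + 37.5 + 38.5 + 25.5 + 37.7 + 36.1 + 30.0)/9 = 34.5222
Σ(x_t−x̄)(x_{t+2}−x̄) = (-61.0262) + (10.0583) + (-34.2973) + (-26.8662) + (12.6405) + (-14.2351) + (-14.3706) = -128.0965
Denominator Σ(x_t−x̄)² = 274.9756
r_2 = -128.0965 / 274.9756 = -0.466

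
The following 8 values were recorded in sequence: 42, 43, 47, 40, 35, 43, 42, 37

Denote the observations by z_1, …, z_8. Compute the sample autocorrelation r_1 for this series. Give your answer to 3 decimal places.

Mean z̄ = (42 + 43 + 47 + 40 + 35 + 43 + 42 + 37)/8 = 41.1250
Deviations from mean: 0.8750, 1.8750, 5.8750, -1.1250, -6.1250, 1.8750, 0.8750, -4.1250
Numerator Σ_{t=1}^{7}(z_t−z̄)(z_{t+1}−z̄) = -0.5156
Denominator Σ(z_t−z̄)² = 98.8750
r_1 = -0.5156 / 98.8750 = -0.005

-0.005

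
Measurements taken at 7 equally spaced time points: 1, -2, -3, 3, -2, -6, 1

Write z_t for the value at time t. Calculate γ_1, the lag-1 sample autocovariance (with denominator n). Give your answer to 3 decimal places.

-2.534

Mean z̄ = (1 − 2 − 3 + 3 − 2 − 6 + 1)/7 = -1.1429
Σ_{t=1}^{6}(z_t−z̄)(z_{t+1}−z̄) = -17.7347
γ_1 = -17.7347 / 7 = -2.534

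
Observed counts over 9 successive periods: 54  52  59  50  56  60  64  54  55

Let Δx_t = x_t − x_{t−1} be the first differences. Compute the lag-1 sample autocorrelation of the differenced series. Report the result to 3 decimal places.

First differences Δx: -2, 7, -9, 6, 4, 4, -10, 1
Mean of differences = 0.1250
Numerator Σ(Δx_t−Δx̄)(Δx_{t+1}−Δx̄) = -141.2656
Denominator Σ(Δx_t−Δx̄)² = 302.8750
r_1(Δx) = -141.2656 / 302.8750 = -0.466

-0.466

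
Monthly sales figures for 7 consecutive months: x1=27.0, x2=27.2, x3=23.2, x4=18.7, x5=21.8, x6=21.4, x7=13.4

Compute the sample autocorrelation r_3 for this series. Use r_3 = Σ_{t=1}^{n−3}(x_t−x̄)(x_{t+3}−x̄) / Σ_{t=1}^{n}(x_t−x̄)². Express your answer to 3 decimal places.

Mean x̄ = (27.0 + 27.2 + 23.2 + 18.7 + 21.8 + 21.4 + 13.4)/7 = 21.8143
Deviations from mean: 5.1857, 5.3857, 1.3857, -3.1143, -0.0143, -0.4143, -8.4143
Σ(x_t−x̄)(x_{t+3}−x̄) = (-16.1498) + (-0.0769) + (-0.5741) + (26.2045) = 9.4037
Denominator Σ(x_t−x̄)² = 138.4886
r_3 = 9.4037 / 138.4886 = 0.068

0.068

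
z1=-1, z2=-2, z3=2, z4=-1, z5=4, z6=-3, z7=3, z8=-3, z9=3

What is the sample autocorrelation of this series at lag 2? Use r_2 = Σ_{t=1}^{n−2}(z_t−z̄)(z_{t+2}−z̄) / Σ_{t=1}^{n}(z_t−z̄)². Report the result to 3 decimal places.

Mean z̄ = (-1 − 2 + 2 − 1 + 4 − 3 + 3 − 3 + 3)/9 = 0.2222
Numerator Σ_{t=1}^{7}(z_t−z̄)(z_{t+2}−z̄) = 39.7901
Denominator Σ(z_t−z̄)² = 61.5556
r_2 = 39.7901 / 61.5556 = 0.646

0.646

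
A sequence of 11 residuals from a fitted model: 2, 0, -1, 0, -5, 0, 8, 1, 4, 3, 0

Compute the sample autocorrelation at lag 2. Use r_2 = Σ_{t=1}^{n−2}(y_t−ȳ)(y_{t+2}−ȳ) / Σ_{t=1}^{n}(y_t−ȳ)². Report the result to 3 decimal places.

Mean ȳ = (2 + 0 − 1 + 0 − 5 + 0 + 8 + 1 + 4 + 3 + 0)/11 = 1.0909
Numerator Σ_{t=1}^{9}(y_t−ȳ)(y_{t+2}−ȳ) = -12.0165
Denominator Σ(y_t−ȳ)² = 106.9091
r_2 = -12.0165 / 106.9091 = -0.112

-0.112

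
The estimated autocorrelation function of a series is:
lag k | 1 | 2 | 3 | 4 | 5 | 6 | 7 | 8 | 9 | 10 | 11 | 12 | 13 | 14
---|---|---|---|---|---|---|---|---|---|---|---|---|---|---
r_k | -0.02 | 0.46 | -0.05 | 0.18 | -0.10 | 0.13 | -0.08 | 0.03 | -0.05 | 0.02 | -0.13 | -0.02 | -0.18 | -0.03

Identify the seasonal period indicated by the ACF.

The largest autocorrelation is r_2 = 0.46, with a weaker echo at lag 4 (0.18); the remaining lags stay at or below 0.13.
The dominant spike at lag 2 indicates a seasonal period of 2.

2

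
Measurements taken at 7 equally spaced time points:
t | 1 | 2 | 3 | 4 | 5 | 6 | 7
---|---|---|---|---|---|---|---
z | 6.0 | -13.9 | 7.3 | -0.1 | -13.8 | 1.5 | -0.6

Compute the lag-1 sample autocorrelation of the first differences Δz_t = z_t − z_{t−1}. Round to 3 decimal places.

First differences Δz: -19.9, 21.2, -7.4, -13.7, 15.3, -2.1
Mean of differences = -1.1000
Numerator Σ(Δz_t−Δz̄)(Δz_{t+1}−Δz̄) = -703.3900
Denominator Σ(Δz_t−Δz̄)² = 1319.1400
r_1(Δz) = -703.3900 / 1319.1400 = -0.533

-0.533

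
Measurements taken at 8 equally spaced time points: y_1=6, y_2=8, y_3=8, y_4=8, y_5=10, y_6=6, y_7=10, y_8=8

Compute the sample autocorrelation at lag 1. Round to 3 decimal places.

Mean ȳ = (6 + 8 + 8 + 8 + 10 + 6 + 10 + 8)/8 = 8.0000
Deviations from mean: -2.0000, 0.0000, 0.0000, 0.0000, 2.0000, -2.0000, 2.0000, 0.0000
Σ(y_t−ȳ)(y_{t+1}−ȳ) = (0.0000) + (0.0000) + (0.0000) + (0.0000) + (-4.0000) + (-4.0000) + (0.0000) = -8.0000
Denominator Σ(y_t−ȳ)² = 16.0000
r_1 = -8.0000 / 16.0000 = -0.500

-0.500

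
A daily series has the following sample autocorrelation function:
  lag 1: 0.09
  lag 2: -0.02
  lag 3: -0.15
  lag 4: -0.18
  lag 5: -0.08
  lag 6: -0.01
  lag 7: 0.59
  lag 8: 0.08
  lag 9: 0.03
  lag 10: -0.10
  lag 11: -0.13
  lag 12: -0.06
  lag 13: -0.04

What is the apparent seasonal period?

The largest autocorrelation is r_7 = 0.59; the remaining lags stay at or below 0.09.
The dominant spike at lag 7 indicates a seasonal period of 7.

7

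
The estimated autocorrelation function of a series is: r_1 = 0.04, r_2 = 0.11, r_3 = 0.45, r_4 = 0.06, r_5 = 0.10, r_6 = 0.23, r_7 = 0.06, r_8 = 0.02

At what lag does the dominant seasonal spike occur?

The largest autocorrelation is r_3 = 0.45, with a weaker echo at lag 6 (0.23); the remaining lags stay at or below 0.11.
The dominant spike at lag 3 indicates a seasonal period of 3.

3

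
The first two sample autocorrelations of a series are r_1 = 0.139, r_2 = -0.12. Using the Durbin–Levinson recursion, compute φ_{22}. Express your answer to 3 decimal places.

φ_{22} = (r_2 − r_1²) / (1 − r_1²)
r_1² = (0.139)² = 0.019321
Numerator = -0.12 − 0.0193 = -0.1393; denominator = 1 − 0.0193 = 0.9807
φ_{22} = -0.1393 / 0.9807 = -0.142

-0.142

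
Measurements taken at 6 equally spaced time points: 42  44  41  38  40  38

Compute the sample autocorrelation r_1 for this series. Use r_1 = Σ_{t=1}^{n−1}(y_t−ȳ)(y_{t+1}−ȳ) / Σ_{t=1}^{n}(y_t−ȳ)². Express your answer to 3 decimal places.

0.300

Mean ȳ = (42 + 44 + 41 + 38 + 40 + 38)/6 = 40.5000
Σ(y_t−ȳ)(y_{t+1}−ȳ) = (5.2500) + (1.7500) + (-1.2500) + (1.2500) + (1.2500) = 8.2500
Denominator Σ(y_t−ȳ)² = 27.5000
r_1 = 8.2500 / 27.5000 = 0.300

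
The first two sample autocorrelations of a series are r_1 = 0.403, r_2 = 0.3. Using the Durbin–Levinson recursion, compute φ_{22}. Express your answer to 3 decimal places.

0.164

φ_{22} = (r_2 − r_1²) / (1 − r_1²)
r_1² = (0.403)² = 0.162409
Numerator = 0.3 − 0.1624 = 0.1376; denominator = 1 − 0.1624 = 0.8376
φ_{22} = 0.1376 / 0.8376 = 0.164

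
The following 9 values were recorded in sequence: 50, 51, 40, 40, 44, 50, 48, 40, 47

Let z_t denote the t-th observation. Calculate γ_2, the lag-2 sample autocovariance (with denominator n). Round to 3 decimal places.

Mean z̄ = (50 + 51 + 40 + 40 + 44 + 50 + 48 + 40 + 47)/9 = 45.5556
Σ_{t=1}^{7}(z_t−z̄)(z_{t+2}−z̄) = -95.9506
γ_2 = -95.9506 / 9 = -10.661

-10.661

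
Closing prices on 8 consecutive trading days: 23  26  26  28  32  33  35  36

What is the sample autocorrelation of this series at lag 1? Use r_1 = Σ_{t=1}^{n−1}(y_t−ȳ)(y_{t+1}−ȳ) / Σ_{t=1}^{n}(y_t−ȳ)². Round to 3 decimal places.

Mean ȳ = (23 + 26 + 26 + 28 + 32 + 33 + 35 + 36)/8 = 29.8750
Deviations from mean: -6.8750, -3.8750, -3.8750, -1.8750, 2.1250, 3.1250, 5.1250, 6.1250
Numerator Σ_{t=1}^{7}(y_t−ȳ)(y_{t+1}−ȳ) = 98.9844
Denominator Σ(y_t−ȳ)² = 158.8750
r_1 = 98.9844 / 158.8750 = 0.623

0.623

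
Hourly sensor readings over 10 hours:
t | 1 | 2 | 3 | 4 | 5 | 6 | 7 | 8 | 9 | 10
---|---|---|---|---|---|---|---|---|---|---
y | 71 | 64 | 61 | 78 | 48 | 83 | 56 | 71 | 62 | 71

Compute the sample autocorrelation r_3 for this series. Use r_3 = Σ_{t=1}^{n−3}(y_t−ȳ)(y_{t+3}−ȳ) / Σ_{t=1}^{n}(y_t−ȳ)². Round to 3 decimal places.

-0.327

Mean ȳ = (71 + 64 + 61 + 78 + 48 + 83 + 56 + 71 + 62 + 71)/10 = 66.5000
Σ(y_t−ȳ)(y_{t+3}−ȳ) = (51.7500) + (46.2500) + (-90.7500) + (-120.7500) + (-83.2500) + (-74.2500) + (-47.2500) = -318.2500
Denominator Σ(y_t−ȳ)² = 974.5000
r_3 = -318.2500 / 974.5000 = -0.327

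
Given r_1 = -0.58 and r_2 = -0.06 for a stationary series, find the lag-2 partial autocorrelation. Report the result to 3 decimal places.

φ_{22} = (r_2 − r_1²) / (1 − r_1²)
r_1² = (-0.58)² = 0.3364
Numerator = -0.06 − 0.3364 = -0.3964; denominator = 1 − 0.3364 = 0.6636
φ_{22} = -0.3964 / 0.6636 = -0.597

-0.597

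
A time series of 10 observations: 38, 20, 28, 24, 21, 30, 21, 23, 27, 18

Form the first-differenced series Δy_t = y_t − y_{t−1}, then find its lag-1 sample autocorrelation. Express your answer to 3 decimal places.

-0.487

First differences Δy: -18, 8, -4, -3, 9, -9, 2, 4, -9
Mean of differences = -2.2222
Numerator Σ(Δy_t−Δȳ)(Δy_{t+1}−Δȳ) = -307.3827
Denominator Σ(Δy_t−Δȳ)² = 631.5556
r_1(Δy) = -307.3827 / 631.5556 = -0.487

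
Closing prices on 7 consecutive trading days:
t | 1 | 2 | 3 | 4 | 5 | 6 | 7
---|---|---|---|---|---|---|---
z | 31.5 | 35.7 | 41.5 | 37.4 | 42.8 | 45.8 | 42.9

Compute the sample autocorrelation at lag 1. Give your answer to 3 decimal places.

Mean z̄ = (31.5 + 35.7 + 41.5 + 37.4 + 42.8 + 45.8 + 42.9)/7 = 39.6571
Deviations from mean: -8.1571, -3.9571, 1.8429, -2.2571, 3.1429, 6.1429, 3.2429
Σ(z_t−z̄)(z_{t+1}−z̄) = (32.2790) + (-7.2924) + (-4.1596) + (-7.0939) + (19.3061) + (19.9204) = 52.9596
Denominator Σ(z_t−z̄)² = 148.8171
r_1 = 52.9596 / 148.8171 = 0.356

0.356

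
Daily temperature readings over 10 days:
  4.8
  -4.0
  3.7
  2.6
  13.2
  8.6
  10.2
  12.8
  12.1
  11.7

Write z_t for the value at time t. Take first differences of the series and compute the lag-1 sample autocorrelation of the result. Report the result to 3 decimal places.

-0.559

First differences Δz: -8.8, 7.7, -1.1, 10.6, -4.6, 1.6, 2.6, -0.7, -0.4
Mean of differences = 0.7667
Numerator Σ(Δz_t−Δz̄)(Δz_{t+1}−Δz̄) = -154.3211
Denominator Σ(Δz_t−Δz̄)² = 276.1400
r_1(Δz) = -154.3211 / 276.1400 = -0.559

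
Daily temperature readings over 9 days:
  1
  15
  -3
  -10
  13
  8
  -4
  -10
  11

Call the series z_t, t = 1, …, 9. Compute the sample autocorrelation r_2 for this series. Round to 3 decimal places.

Mean z̄ = (1 + 15 − 3 − 10 + 13 + 8 − 4 − 10 + 11)/9 = 2.3333
Σ(z_t−z̄)(z_{t+2}−z̄) = (7.1111) + (-156.2222) + (-56.8889) + (-69.8889) + (-67.5556) + (-69.8889) + (-54.8889) = -468.2222
Denominator Σ(z_t−z̄)² = 756.0000
r_2 = -468.2222 / 756.0000 = -0.619

-0.619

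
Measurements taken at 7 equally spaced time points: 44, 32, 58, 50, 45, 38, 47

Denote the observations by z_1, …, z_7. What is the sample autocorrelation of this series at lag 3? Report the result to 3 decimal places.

-0.205

Mean z̄ = (44 + 32 + 58 + 50 + 45 + 38 + 47)/7 = 44.8571
Σ(z_t−z̄)(z_{t+3}−z̄) = (-4.4082) + (-1.8367) + (-90.1224) + (11.0204) = -85.3469
Denominator Σ(z_t−z̄)² = 416.8571
r_3 = -85.3469 / 416.8571 = -0.205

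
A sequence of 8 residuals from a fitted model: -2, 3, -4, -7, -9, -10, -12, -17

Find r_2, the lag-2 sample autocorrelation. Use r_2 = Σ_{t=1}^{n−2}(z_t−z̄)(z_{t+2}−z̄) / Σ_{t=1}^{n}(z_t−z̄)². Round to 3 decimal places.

0.178

Mean z̄ = (-2 + 3 − 4 − 7 − 9 − 10 − 12 − 17)/8 = -7.2500
Deviations from mean: 5.2500, 10.2500, 3.2500, 0.2500, -1.7500, -2.7500, -4.7500, -9.7500
Numerator Σ_{t=1}^{6}(z_t−z̄)(z_{t+2}−z̄) = 48.3750
Denominator Σ(z_t−z̄)² = 271.5000
r_2 = 48.3750 / 271.5000 = 0.178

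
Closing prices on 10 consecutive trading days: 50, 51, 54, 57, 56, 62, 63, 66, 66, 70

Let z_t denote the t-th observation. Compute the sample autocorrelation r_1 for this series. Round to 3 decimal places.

0.667

Mean z̄ = (50 + 51 + 54 + 57 + 56 + 62 + 63 + 66 + 66 + 70)/10 = 59.5000
Numerator Σ_{t=1}^{9}(z_t−z̄)(z_{t+1}−z̄) = 283.2500
Denominator Σ(z_t−z̄)² = 424.5000
r_1 = 283.2500 / 424.5000 = 0.667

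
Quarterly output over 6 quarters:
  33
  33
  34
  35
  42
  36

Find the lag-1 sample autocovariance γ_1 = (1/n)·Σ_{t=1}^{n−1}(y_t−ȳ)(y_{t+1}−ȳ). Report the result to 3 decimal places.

Mean ȳ = (33 + 33 + 34 + 35 + 42 + 36)/6 = 35.5000
Deviations: -2.5000, -2.5000, -1.5000, -0.5000, 6.5000, 0.5000
Σ_{t=1}^{5}(y_t−ȳ)(y_{t+1}−ȳ) = 10.7500
γ_1 = 10.7500 / 6 = 1.792

1.792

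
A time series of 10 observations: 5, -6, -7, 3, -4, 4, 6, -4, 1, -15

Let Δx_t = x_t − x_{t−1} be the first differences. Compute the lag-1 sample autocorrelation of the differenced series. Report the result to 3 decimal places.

First differences Δx: -11, -1, 10, -7, 8, 2, -10, 5, -16
Mean of differences = -2.2222
Numerator Σ(Δx_t−Δx̄)(Δx_{t+1}−Δx̄) = -248.3827
Denominator Σ(Δx_t−Δx̄)² = 675.5556
r_1(Δx) = -248.3827 / 675.5556 = -0.368

-0.368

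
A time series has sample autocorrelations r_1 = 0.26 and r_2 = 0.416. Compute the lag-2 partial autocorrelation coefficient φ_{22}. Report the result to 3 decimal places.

0.374

φ_{22} = (r_2 − r_1²) / (1 − r_1²)
r_1² = (0.26)² = 0.0676
Numerator = 0.416 − 0.0676 = 0.3484; denominator = 1 − 0.0676 = 0.9324
φ_{22} = 0.3484 / 0.9324 = 0.374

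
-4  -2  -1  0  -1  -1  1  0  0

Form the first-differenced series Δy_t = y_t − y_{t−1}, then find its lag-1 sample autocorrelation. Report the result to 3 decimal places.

First differences Δy: 2, 1, 1, -1, 0, 2, -1, 0
Mean of differences = 0.5000
Numerator Σ(Δy_t−Δȳ)(Δy_{t+1}−Δȳ) = -1.2500
Denominator Σ(Δy_t−Δȳ)² = 10.0000
r_1(Δy) = -1.2500 / 10.0000 = -0.125

-0.125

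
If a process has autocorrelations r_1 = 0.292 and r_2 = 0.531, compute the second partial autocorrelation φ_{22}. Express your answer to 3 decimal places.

φ_{22} = (r_2 − r_1²) / (1 − r_1²)
r_1² = (0.292)² = 0.085264
Numerator = 0.531 − 0.0853 = 0.4457; denominator = 1 − 0.0853 = 0.9147
φ_{22} = 0.4457 / 0.9147 = 0.487

0.487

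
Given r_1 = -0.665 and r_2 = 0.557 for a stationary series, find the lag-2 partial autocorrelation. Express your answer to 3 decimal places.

φ_{22} = (r_2 − r_1²) / (1 − r_1²)
r_1² = (-0.665)² = 0.442225
Numerator = 0.557 − 0.4422 = 0.1148; denominator = 1 − 0.4422 = 0.5578
φ_{22} = 0.1148 / 0.5578 = 0.206

0.206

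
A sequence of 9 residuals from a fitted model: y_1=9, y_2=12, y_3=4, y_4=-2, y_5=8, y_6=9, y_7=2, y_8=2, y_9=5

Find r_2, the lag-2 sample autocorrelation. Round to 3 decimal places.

Mean ȳ = (9 + 12 + 4 − 2 + 8 + 9 + 2 + 2 + 5)/9 = 5.4444
Σ(y_t−ȳ)(y_{t+2}−ȳ) = (-5.1358) + (-48.8025) + (-3.6914) + (-26.4691) + (-8.8025) + (-12.2469) + (1.5309) = -103.6173
Denominator Σ(y_t−ȳ)² = 156.2222
r_2 = -103.6173 / 156.2222 = -0.663

-0.663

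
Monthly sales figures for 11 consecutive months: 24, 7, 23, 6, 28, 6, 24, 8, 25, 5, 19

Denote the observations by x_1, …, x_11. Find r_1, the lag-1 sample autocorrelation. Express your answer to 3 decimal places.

Mean x̄ = (24 + 7 + 23 + 6 + 28 + 6 + 24 + 8 + 25 + 5 + 19)/11 = 15.9091
Numerator Σ_{t=1}^{10}(x_t−x̄)(x_{t+1}−x̄) = -794.0992
Denominator Σ(x_t−x̄)² = 876.9091
r_1 = -794.0992 / 876.9091 = -0.906

-0.906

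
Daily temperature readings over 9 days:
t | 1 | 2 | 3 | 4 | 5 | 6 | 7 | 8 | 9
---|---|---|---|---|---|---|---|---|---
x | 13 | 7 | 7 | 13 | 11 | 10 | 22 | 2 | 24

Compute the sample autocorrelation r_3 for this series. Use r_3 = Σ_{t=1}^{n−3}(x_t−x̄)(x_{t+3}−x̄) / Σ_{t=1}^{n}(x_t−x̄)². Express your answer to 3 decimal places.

Mean x̄ = (13 + 7 + 7 + 13 + 11 + 10 + 22 + 2 + 24)/9 = 12.1111
Numerator Σ_{t=1}^{6}(x_t−x̄)(x_{t+3}−x̄) = 12.1852
Denominator Σ(x_t−x̄)² = 400.8889
r_3 = 12.1852 / 400.8889 = 0.030

0.030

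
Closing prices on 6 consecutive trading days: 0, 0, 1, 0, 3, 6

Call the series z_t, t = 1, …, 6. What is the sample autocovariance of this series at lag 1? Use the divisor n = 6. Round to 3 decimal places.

Mean z̄ = (0 + 0 + 1 + 0 + 3 + 6)/6 = 1.6667
Σ_{t=1}^{5}(z_t−z̄)(z_{t+1}−z̄) = 8.5556
γ_1 = 8.5556 / 6 = 1.426

1.426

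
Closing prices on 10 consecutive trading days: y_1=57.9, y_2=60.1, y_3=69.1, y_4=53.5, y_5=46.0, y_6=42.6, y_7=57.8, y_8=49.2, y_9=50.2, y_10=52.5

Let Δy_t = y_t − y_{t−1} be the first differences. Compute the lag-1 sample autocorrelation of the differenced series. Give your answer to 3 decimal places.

-0.246

First differences Δy: 2.2, 9.0, -15.6, -7.5, -3.4, 15.2, -8.6, 1.0, 2.3
Mean of differences = -0.6000
Numerator Σ(Δy_t−Δȳ)(Δy_{t+1}−Δȳ) = -173.1000
Denominator Σ(Δy_t−Δȳ)² = 705.0600
r_1(Δy) = -173.1000 / 705.0600 = -0.246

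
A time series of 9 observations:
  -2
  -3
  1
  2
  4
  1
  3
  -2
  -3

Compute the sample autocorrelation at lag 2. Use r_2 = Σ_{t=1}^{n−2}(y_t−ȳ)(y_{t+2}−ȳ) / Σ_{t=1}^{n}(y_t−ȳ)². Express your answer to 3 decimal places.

Mean ȳ = (-2 − 3 + 1 + 2 + 4 + 1 + 3 − 2 − 3)/9 = 0.1111
Σ(y_t−ȳ)(y_{t+2}−ȳ) = (-1.8765) + (-5.8765) + (3.4568) + (1.6790) + (11.2346) + (-1.8765) + (-8.9877) = -2.2469
Denominator Σ(y_t−ȳ)² = 56.8889
r_2 = -2.2469 / 56.8889 = -0.039

-0.039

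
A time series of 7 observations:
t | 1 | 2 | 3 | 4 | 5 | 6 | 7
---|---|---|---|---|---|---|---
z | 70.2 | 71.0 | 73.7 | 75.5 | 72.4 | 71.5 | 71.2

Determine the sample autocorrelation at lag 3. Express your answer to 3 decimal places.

-0.559

Mean z̄ = (70.2 + 71.0 + 73.7 + 75.5 + 72.4 + 71.5 + 71.2)/7 = 72.2143
Deviations from mean: -2.0143, -1.2143, 1.4857, 3.2857, 0.1857, -0.7143, -1.0143
Σ(z_t−z̄)(z_{t+3}−z̄) = (-6.6184) + (-0.2255) + (-1.0612) + (-3.3327) = -11.2378
Denominator Σ(z_t−z̄)² = 20.1086
r_3 = -11.2378 / 20.1086 = -0.559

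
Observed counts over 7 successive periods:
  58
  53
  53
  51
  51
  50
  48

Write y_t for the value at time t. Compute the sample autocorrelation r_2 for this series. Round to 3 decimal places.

Mean ȳ = (58 + 53 + 53 + 51 + 51 + 50 + 48)/7 = 52.0000
Deviations from mean: 6.0000, 1.0000, 1.0000, -1.0000, -1.0000, -2.0000, -4.0000
Numerator Σ_{t=1}^{5}(y_t−ȳ)(y_{t+2}−ȳ) = 10.0000
Denominator Σ(y_t−ȳ)² = 60.0000
r_2 = 10.0000 / 60.0000 = 0.167

0.167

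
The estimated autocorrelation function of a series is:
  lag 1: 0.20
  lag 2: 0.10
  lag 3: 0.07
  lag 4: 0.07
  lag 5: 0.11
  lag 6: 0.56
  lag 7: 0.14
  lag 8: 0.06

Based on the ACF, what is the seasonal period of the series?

The largest autocorrelation is r_6 = 0.56; the remaining lags stay at or below 0.20. The elevated value at lag 1 (0.20), dropping to 0.10 at lag 2, reflects decaying short-term dependence rather than seasonality.
The dominant spike at lag 6 indicates a seasonal period of 6.

6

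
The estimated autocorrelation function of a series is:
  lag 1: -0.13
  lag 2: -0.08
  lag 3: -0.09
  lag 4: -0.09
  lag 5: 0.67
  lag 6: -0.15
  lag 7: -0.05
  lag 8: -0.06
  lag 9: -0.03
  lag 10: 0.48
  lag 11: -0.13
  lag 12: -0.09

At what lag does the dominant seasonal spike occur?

5

The largest autocorrelation is r_5 = 0.67, with a weaker echo at lag 10 (0.48); the remaining lags stay at or below -0.03.
The dominant spike at lag 5 indicates a seasonal period of 5.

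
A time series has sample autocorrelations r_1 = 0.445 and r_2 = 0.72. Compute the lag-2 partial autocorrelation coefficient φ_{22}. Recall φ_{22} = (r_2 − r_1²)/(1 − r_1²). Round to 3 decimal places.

0.651

φ_{22} = (r_2 − r_1²) / (1 − r_1²)
r_1² = (0.445)² = 0.198025
Numerator = 0.72 − 0.1980 = 0.5220; denominator = 1 − 0.1980 = 0.8020
φ_{22} = 0.5220 / 0.8020 = 0.651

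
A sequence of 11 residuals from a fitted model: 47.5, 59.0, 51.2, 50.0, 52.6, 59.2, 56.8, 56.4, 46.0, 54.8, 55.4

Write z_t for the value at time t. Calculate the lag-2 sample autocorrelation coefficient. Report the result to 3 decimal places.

Mean z̄ = (47.5 + 59.0 + 51.2 + 50.0 + 52.6 + 59.2 + 56.8 + 56.4 + 46.0 + 54.8 + 55.4)/11 = 53.5364
Numerator Σ_{t=1}^{9}(z_t−z̄)(z_{t+2}−z̄) = -44.9190
Denominator Σ(z_t−z̄)² = 197.9255
r_2 = -44.9190 / 197.9255 = -0.227

-0.227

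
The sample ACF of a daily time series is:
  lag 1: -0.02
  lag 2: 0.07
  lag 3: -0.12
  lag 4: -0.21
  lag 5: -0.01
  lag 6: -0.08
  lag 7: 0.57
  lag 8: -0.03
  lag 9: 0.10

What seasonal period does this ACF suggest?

7

The largest autocorrelation is r_7 = 0.57; the remaining lags stay at or below 0.10.
The dominant spike at lag 7 indicates a seasonal period of 7.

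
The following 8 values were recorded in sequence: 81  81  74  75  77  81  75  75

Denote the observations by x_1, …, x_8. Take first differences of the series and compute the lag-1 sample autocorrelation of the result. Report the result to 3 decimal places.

-0.266

First differences Δx: 0, -7, 1, 2, 4, -6, 0
Mean of differences = -0.8571
Numerator Σ(Δx_t−Δx̄)(Δx_{t+1}−Δx̄) = -26.8776
Denominator Σ(Δx_t−Δx̄)² = 100.8571
r_1(Δx) = -26.8776 / 100.8571 = -0.266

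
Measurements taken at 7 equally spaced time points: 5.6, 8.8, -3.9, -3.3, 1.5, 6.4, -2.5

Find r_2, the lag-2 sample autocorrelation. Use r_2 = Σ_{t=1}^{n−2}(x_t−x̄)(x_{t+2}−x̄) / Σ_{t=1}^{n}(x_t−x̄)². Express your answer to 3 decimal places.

Mean x̄ = (5.6 + 8.8 − 3.9 − 3.3 + 1.5 + 6.4 − 2.5)/7 = 1.8000
Deviations from mean: 3.8000, 7.0000, -5.7000, -5.1000, -0.3000, 4.6000, -4.3000
Numerator Σ_{t=1}^{5}(x_t−x̄)(x_{t+2}−x̄) = -77.8200
Denominator Σ(x_t−x̄)² = 161.6800
r_2 = -77.8200 / 161.6800 = -0.481

-0.481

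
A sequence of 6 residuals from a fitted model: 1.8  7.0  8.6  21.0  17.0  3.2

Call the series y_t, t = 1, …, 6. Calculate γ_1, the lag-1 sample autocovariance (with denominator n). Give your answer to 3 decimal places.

7.653

Mean ȳ = (1.8 + 7.0 + 8.6 + 21.0 + 17.0 + 3.2)/6 = 9.7667
Deviations: -7.9667, -2.7667, -1.1667, 11.2333, 7.2333, -6.5667
Σ_{t=1}^{5}(y_t−ȳ)(y_{t+1}−ȳ) = 45.9189
γ_1 = 45.9189 / 6 = 7.653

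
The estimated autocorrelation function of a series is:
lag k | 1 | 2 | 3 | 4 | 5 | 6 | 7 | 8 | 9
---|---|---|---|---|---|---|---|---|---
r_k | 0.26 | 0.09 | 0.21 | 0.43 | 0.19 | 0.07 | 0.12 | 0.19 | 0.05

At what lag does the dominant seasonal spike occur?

4

The largest autocorrelation is r_4 = 0.43; the remaining lags stay at or below 0.26. The elevated value at lag 1 (0.26), dropping to 0.09 at lag 2, reflects decaying short-term dependence rather than seasonality.
The dominant spike at lag 4 indicates a seasonal period of 4.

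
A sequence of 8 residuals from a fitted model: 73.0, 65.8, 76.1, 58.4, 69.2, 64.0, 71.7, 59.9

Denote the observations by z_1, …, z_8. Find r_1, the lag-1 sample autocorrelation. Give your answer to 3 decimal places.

Mean z̄ = (73.0 + 65.8 + 76.1 + 58.4 + 69.2 + 64.0 + 71.7 + 59.9)/8 = 67.2625
Σ(z_t−z̄)(z_{t+1}−z̄) = (-8.3911) + (-12.9248) + (-78.3223) + (-17.1711) + (-6.3211) + (-14.4773) + (-32.6711) = -170.2789
Denominator Σ(z_t−z̄)² = 279.9988
r_1 = -170.2789 / 279.9988 = -0.608

-0.608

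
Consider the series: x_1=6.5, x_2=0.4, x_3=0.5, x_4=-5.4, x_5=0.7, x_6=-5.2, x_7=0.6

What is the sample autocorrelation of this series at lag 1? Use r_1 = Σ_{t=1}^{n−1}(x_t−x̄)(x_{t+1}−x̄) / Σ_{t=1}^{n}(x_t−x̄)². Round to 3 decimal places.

Mean x̄ = (6.5 + 0.4 + 0.5 − 5.4 + 0.7 − 5.2 + 0.6)/7 = -0.2714
Deviations from mean: 6.7714, 0.6714, 0.7714, -5.1286, 0.9714, -4.9286, 0.8714
Numerator Σ_{t=1}^{6}(x_t−x̄)(x_{t+1}−x̄) = -12.9565
Denominator Σ(x_t−x̄)² = 99.1943
r_1 = -12.9565 / 99.1943 = -0.131

-0.131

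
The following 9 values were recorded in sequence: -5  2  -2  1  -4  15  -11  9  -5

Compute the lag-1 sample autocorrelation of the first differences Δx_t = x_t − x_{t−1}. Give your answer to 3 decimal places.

First differences Δx: 7, -4, 3, -5, 19, -26, 20, -14
Mean of differences = 0.0000
Numerator Σ(Δx_t−Δx̄)(Δx_{t+1}−Δx̄) = -1444.0000
Denominator Σ(Δx_t−Δx̄)² = 1732.0000
r_1(Δx) = -1444.0000 / 1732.0000 = -0.834

-0.834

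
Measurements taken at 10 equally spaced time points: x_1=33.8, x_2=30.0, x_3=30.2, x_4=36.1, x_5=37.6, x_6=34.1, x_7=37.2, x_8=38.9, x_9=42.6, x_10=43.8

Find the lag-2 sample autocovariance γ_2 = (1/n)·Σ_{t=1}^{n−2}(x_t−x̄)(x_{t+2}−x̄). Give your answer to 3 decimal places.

3.009

Mean x̄ = (33.8 + 30.0 + 30.2 + 36.1 + 37.6 + 34.1 + 37.2 + 38.9 + 42.6 + 43.8)/10 = 36.4300
Σ_{t=1}^{8}(x_t−x̄)(x_{t+2}−x̄) = 30.0872
γ_2 = 30.0872 / 10 = 3.009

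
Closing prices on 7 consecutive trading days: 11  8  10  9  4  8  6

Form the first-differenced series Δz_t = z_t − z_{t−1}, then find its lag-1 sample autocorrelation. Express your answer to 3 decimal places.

First differences Δz: -3, 2, -1, -5, 4, -2
Mean of differences = -0.8333
Numerator Σ(Δz_t−Δz̄)(Δz_{t+1}−Δz̄) = -31.6944
Denominator Σ(Δz_t−Δz̄)² = 54.8333
r_1(Δz) = -31.6944 / 54.8333 = -0.578

-0.578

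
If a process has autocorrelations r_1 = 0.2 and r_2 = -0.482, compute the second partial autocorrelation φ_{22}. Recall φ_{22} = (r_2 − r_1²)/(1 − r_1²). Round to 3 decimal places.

φ_{22} = (r_2 − r_1²) / (1 − r_1²)
r_1² = (0.2)² = 0.04
Numerator = -0.482 − 0.0400 = -0.5220; denominator = 1 − 0.0400 = 0.9600
φ_{22} = -0.5220 / 0.9600 = -0.544

-0.544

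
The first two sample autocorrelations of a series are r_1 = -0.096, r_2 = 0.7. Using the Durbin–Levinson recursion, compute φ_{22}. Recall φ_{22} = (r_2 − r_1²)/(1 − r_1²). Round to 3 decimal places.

0.697

φ_{22} = (r_2 − r_1²) / (1 − r_1²)
r_1² = (-0.096)² = 0.009216
Numerator = 0.7 − 0.0092 = 0.6908; denominator = 1 − 0.0092 = 0.9908
φ_{22} = 0.6908 / 0.9908 = 0.697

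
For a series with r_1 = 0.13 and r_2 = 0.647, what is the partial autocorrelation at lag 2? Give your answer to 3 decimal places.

0.641

φ_{22} = (r_2 − r_1²) / (1 − r_1²)
r_1² = (0.13)² = 0.0169
Numerator = 0.647 − 0.0169 = 0.6301; denominator = 1 − 0.0169 = 0.9831
φ_{22} = 0.6301 / 0.9831 = 0.641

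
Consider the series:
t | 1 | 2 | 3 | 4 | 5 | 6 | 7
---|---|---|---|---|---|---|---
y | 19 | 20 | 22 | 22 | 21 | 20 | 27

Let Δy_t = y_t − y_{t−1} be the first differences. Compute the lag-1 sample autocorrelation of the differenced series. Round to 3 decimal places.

First differences Δy: 1, 2, 0, -1, -1, 7
Mean of differences = 1.3333
Numerator Σ(Δy_t−Δȳ)(Δy_{t+1}−Δȳ) = -5.7778
Denominator Σ(Δy_t−Δȳ)² = 45.3333
r_1(Δy) = -5.7778 / 45.3333 = -0.127

-0.127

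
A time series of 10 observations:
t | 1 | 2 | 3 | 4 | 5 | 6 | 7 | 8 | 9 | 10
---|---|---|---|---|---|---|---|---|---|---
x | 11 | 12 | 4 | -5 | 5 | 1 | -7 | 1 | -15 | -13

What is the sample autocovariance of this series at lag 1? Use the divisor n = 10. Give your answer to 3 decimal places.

30.324

Mean x̄ = (11 + 12 + 4 − 5 + 5 + 1 − 7 + 1 − 15 − 13)/10 = -0.6000
Σ_{t=1}^{9}(x_t−x̄)(x_{t+1}−x̄) = 303.2400
γ_1 = 303.2400 / 10 = 30.324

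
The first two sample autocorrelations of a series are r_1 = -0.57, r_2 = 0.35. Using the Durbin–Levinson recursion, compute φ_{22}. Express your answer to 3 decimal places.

0.037

φ_{22} = (r_2 − r_1²) / (1 − r_1²)
r_1² = (-0.57)² = 0.3249
Numerator = 0.35 − 0.3249 = 0.0251; denominator = 1 − 0.3249 = 0.6751
φ_{22} = 0.0251 / 0.6751 = 0.037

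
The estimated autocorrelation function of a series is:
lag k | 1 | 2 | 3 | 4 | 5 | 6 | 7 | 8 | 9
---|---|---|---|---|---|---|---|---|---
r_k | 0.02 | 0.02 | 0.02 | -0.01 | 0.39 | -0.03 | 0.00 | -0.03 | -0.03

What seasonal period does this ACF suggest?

The largest autocorrelation is r_5 = 0.39; the remaining lags stay at or below 0.02.
The dominant spike at lag 5 indicates a seasonal period of 5.

5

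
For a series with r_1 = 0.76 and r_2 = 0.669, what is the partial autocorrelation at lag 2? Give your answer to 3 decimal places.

φ_{22} = (r_2 − r_1²) / (1 − r_1²)
r_1² = (0.76)² = 0.5776
Numerator = 0.669 − 0.5776 = 0.0914; denominator = 1 − 0.5776 = 0.4224
φ_{22} = 0.0914 / 0.4224 = 0.216

0.216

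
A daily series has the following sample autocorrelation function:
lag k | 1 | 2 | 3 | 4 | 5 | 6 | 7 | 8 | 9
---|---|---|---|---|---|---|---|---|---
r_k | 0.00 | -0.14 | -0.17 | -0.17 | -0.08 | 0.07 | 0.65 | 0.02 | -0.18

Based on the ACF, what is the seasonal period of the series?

7

The largest autocorrelation is r_7 = 0.65; the remaining lags stay at or below 0.07.
The dominant spike at lag 7 indicates a seasonal period of 7.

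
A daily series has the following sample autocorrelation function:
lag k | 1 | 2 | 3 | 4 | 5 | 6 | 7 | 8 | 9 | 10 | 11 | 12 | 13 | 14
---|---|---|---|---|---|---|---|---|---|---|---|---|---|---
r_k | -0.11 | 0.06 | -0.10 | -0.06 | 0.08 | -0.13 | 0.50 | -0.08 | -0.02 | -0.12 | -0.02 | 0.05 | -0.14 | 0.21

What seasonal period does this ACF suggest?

The largest autocorrelation is r_7 = 0.50, with a weaker echo at lag 14 (0.21); the remaining lags stay at or below 0.08.
The dominant spike at lag 7 indicates a seasonal period of 7.

7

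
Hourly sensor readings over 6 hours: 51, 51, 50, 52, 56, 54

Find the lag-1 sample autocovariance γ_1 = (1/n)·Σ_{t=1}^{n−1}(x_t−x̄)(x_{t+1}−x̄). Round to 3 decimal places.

Mean x̄ = (51 + 51 + 50 + 52 + 56 + 54)/6 = 52.3333
Σ_{t=1}^{5}(x_t−x̄)(x_{t+1}−x̄) = 10.5556
γ_1 = 10.5556 / 6 = 1.759

1.759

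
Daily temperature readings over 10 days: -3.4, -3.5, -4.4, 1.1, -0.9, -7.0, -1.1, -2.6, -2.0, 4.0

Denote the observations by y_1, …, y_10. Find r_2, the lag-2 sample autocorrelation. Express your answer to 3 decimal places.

-0.229

Mean ȳ = (-3.4 − 3.5 − 4.4 + 1.1 − 0.9 − 7.0 − 1.1 − 2.6 − 2.0 + 4.0)/10 = -1.9800
Numerator Σ_{t=1}^{8}(y_t−ȳ)(y_{t+2}−ȳ) = -18.9828
Denominator Σ(y_t−ȳ)² = 82.9560
r_2 = -18.9828 / 82.9560 = -0.229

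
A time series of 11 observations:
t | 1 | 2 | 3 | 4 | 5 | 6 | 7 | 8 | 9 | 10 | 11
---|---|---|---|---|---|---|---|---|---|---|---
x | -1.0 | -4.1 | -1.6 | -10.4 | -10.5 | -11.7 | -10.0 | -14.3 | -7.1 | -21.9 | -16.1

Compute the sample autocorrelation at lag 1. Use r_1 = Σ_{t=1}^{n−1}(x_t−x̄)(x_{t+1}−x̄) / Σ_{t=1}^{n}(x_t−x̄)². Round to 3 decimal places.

0.319

Mean x̄ = (-1.0 − 4.1 − 1.6 − 10.4 − 10.5 − 11.7 − 10.0 − 14.3 − 7.1 − 21.9 − 16.1)/11 = -9.8818
Numerator Σ_{t=1}^{10}(x_t−x̄)(x_{t+1}−x̄) = 126.1351
Denominator Σ(x_t−x̄)² = 395.2364
r_1 = 126.1351 / 395.2364 = 0.319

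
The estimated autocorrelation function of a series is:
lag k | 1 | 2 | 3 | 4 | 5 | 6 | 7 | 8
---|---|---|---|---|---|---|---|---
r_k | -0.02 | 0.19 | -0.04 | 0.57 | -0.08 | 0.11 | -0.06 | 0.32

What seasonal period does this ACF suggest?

4

The largest autocorrelation is r_4 = 0.57, with a weaker echo at lag 8 (0.32); the remaining lags stay at or below 0.19.
The dominant spike at lag 4 indicates a seasonal period of 4.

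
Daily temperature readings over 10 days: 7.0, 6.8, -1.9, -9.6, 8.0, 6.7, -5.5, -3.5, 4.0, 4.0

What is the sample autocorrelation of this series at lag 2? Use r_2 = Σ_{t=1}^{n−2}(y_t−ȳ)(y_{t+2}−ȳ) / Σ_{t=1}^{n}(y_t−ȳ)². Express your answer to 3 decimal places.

-0.738

Mean ȳ = (7.0 + 6.8 − 1.9 − 9.6 + 8.0 + 6.7 − 5.5 − 3.5 + 4.0 + 4.0)/10 = 1.6000
Numerator Σ_{t=1}^{8}(y_t−ȳ)(y_{t+2}−ȳ) = -257.3900
Denominator Σ(y_t−ȳ)² = 348.8000
r_2 = -257.3900 / 348.8000 = -0.738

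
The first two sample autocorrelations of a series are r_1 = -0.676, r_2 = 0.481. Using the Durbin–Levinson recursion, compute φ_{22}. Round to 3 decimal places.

φ_{22} = (r_2 − r_1²) / (1 − r_1²)
r_1² = (-0.676)² = 0.456976
Numerator = 0.481 − 0.4570 = 0.0240; denominator = 1 − 0.4570 = 0.5430
φ_{22} = 0.0240 / 0.5430 = 0.044

0.044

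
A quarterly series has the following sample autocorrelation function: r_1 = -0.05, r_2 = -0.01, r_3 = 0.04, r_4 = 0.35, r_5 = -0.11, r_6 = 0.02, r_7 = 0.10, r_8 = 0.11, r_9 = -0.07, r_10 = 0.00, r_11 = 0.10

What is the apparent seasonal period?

The largest autocorrelation is r_4 = 0.35; the remaining lags stay at or below 0.11.
The dominant spike at lag 4 indicates a seasonal period of 4.

4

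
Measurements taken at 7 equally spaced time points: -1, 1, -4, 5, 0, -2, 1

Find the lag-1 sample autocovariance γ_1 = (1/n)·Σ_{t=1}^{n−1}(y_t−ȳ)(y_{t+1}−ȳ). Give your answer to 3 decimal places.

Mean ȳ = (-1 + 1 − 4 + 5 + 0 − 2 + 1)/7 = 0.0000
Σ_{t=1}^{6}(y_t−ȳ)(y_{t+1}−ȳ) = -27.0000
γ_1 = -27.0000 / 7 = -3.857

-3.857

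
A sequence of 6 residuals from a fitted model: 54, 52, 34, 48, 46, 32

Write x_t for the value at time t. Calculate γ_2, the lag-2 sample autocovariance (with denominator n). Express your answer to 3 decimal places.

Mean x̄ = (54 + 52 + 34 + 48 + 46 + 32)/6 = 44.3333
Σ_{t=1}^{4}(x_t−x̄)(x_{t+2}−x̄) = -134.2222
γ_2 = -134.2222 / 6 = -22.370

-22.370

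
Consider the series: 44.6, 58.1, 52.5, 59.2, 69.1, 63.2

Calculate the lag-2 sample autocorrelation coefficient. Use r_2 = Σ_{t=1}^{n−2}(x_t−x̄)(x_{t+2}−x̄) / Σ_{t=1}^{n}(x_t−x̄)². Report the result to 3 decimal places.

Mean x̄ = (44.6 + 58.1 + 52.5 + 59.2 + 69.1 + 63.2)/6 = 57.7833
Numerator Σ_{t=1}^{4}(x_t−x̄)(x_{t+2}−x̄) = 17.9844
Denominator Σ(x_t−x̄)² = 361.2283
r_2 = 17.9844 / 361.2283 = 0.050

0.050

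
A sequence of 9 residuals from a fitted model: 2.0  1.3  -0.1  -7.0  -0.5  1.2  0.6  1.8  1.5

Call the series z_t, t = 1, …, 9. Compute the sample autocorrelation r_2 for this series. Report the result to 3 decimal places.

Mean z̄ = (2.0 + 1.3 − 0.1 − 7.0 − 0.5 + 1.2 + 0.6 + 1.8 + 1.5)/9 = 0.0889
Σ(z_t−z̄)(z_{t+2}−z̄) = (-0.3610) + (-8.5854) + (0.1112) + (-7.8765) + (-0.3010) + (1.9012) + (0.7212) = -14.3902
Denominator Σ(z_t−z̄)² = 62.1689
r_2 = -14.3902 / 62.1689 = -0.231

-0.231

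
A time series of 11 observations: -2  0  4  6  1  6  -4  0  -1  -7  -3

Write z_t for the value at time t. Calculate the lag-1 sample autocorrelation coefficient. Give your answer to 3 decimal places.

0.238

Mean z̄ = (-2 + 0 + 4 + 6 + 1 + 6 − 4 + 0 − 1 − 7 − 3)/11 = 0.0000
Numerator Σ_{t=1}^{10}(z_t−z̄)(z_{t+1}−z̄) = 40.0000
Denominator Σ(z_t−z̄)² = 168.0000
r_1 = 40.0000 / 168.0000 = 0.238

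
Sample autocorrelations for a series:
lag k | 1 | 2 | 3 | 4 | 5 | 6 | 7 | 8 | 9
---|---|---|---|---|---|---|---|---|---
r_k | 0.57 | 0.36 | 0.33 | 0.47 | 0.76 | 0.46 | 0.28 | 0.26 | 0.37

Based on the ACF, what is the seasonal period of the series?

5

The largest autocorrelation is r_5 = 0.76; the remaining lags stay at or below 0.57. The elevated value at lag 1 (0.57), dropping to 0.36 at lag 2, reflects decaying short-term dependence rather than seasonality.
The dominant spike at lag 5 indicates a seasonal period of 5.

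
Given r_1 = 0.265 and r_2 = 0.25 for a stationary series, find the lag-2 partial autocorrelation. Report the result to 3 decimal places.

φ_{22} = (r_2 − r_1²) / (1 − r_1²)
r_1² = (0.265)² = 0.070225
Numerator = 0.25 − 0.0702 = 0.1798; denominator = 1 − 0.0702 = 0.9298
φ_{22} = 0.1798 / 0.9298 = 0.193

0.193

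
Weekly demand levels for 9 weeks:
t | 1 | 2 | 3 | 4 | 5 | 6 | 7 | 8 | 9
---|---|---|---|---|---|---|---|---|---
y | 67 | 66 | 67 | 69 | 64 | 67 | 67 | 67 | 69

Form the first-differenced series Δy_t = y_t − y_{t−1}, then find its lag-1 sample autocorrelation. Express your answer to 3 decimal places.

-0.559

First differences Δy: -1, 1, 2, -5, 3, 0, 0, 2
Mean of differences = 0.2500
Numerator Σ(Δy_t−Δȳ)(Δy_{t+1}−Δȳ) = -24.3125
Denominator Σ(Δy_t−Δȳ)² = 43.5000
r_1(Δy) = -24.3125 / 43.5000 = -0.559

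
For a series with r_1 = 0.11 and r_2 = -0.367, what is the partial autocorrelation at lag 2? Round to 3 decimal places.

φ_{22} = (r_2 − r_1²) / (1 − r_1²)
r_1² = (0.11)² = 0.0121
Numerator = -0.367 − 0.0121 = -0.3791; denominator = 1 − 0.0121 = 0.9879
φ_{22} = -0.3791 / 0.9879 = -0.384

-0.384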